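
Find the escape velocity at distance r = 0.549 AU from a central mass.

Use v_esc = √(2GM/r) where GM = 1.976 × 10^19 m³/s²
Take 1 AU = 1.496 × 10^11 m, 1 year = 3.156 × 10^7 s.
r = 0.549 AU = 8.21304 × 10^10 m
GM = 1.976 × 10^19 m³/s²
2GM/r = 2 × (1.976 × 10^19) / (8.21304 × 10^10) = 4.81186 × 10^8 m²/s²
v_esc = √(2GM/r) = 21936 m/s ≈ 4.628 AU/year

Final answer: 4.628 AU/year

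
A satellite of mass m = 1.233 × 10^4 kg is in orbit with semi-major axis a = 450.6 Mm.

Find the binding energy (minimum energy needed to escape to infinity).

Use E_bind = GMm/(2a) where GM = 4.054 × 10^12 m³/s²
a = 450.6 Mm = 4.506 × 10^8 m
GM = 4.054 × 10^12 m³/s²
m = 1.233 × 10^4 kg
GMm = 4.054 × 10^12 × 12330 = 4.99858 × 10^16 m³·kg/s²
2a = 9.012 × 10^8 m
E_bind = GMm/(2a) = 5.54658 × 10^7 J ≈ 55.47 MJ

Final answer: 55.47 MJ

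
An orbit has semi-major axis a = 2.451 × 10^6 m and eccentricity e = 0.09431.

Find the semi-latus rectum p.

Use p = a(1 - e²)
a = 2.451 × 10^6 m
e = 0.09431,  e² = 0.00889438,  1 − e² = 0.991106
p = a(1 − e²) = 2.451 × 10^6 m × 0.991106 = 2.4292 × 10^6 m ≈ 2.429 × 10^6 m

Final answer: p = 2.429 × 10^6 m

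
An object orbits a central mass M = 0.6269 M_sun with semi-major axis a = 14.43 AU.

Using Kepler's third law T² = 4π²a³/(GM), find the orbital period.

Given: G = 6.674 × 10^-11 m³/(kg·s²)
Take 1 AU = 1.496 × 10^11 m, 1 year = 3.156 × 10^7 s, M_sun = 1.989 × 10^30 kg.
M = 0.6269 M_sun = 1.2469 × 10^30 kg
GM = G × M = 6.674 × 10^-11 × 1.2469 × 10^30 = 8.32184 × 10^19 m³/s²
a = 14.43 AU = 2.15873 × 10^12 m
a³ = 1.00599 × 10^37 m³
T = 2π √(a³/GM) = 2π √((1.00599 × 10^37) / (8.32184 × 10^19)) = 2π × 3.47686 × 10^8 s
T = 2.18458 × 10^9 s ≈ 69.22 years

Final answer: 69.22 years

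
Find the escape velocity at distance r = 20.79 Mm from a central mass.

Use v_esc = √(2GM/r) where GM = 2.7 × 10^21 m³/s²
r = 20.79 Mm = 2.079 × 10^7 m
GM = 2.7 × 10^21 m³/s²
2GM/r = 2 × (2.7 × 10^21) / (2.079 × 10^7) = 2.5974 × 10^14 m²/s²
v_esc = √(2GM/r) = 1.61165 × 10^7 m/s ≈ 1.612 × 10^4 km/s

Final answer: 1.612 × 10^4 km/s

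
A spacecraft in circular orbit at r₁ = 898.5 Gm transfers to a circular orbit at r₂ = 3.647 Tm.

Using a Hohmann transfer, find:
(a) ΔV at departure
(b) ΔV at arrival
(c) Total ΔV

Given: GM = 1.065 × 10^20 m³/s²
r₁ = 898.5 Gm = 8.985 × 10^11 m
r₂ = 3.647 Tm = 3.647 × 10^12 m
GM = 1.065 × 10^20 m³/s²
Transfer ellipse: a_t = (r₁ + r₂)/2 = 2.27275 × 10^12 m
Circular speed at r₁: v₁ = √(GM/r₁) = 10887.2 m/s
Transfer speed at r₁ (periapsis): v₁ₜ = √(GM(2/r₁ − 1/a_t)) = 13791.4 m/s
(a) ΔV₁ = v₁ₜ − v₁ = 2904.19 m/s ≈ 2.904 km/s
Circular speed at r₂: v₂ = √(GM/r₂) = 5403.9 m/s
Transfer speed at r₂ (apoapsis): v₂ₜ = √(GM(2/r₂ − 1/a_t)) = 3397.74 m/s
(b) ΔV₂ = v₂ − v₂ₜ = 2006.16 m/s ≈ 2.006 km/s
(c) ΔV_total = ΔV₁ + ΔV₂ = 4910.35 m/s ≈ 4.91 km/s

Final answer:
(a) ΔV₁ = 2.904 km/s
(b) ΔV₂ = 2.006 km/s
(c) ΔV_total = 4.91 km/s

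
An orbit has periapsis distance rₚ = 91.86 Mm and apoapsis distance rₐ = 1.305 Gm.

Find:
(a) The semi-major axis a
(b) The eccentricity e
rₚ = 91.86 Mm = 9.186 × 10^7 m
rₐ = 1.305 Gm = 1.305 × 10^9 m
(a) a = (rₚ + rₐ)/2 = 6.9843 × 10^8 m ≈ 698.4 Mm
(b) e = (rₐ − rₚ)/(rₐ + rₚ) = (1.21314 × 10^9) / (1.39686 × 10^9) = 0.868476

Final answer:
(a) a = 698.4 Mm
(b) e = 0.8685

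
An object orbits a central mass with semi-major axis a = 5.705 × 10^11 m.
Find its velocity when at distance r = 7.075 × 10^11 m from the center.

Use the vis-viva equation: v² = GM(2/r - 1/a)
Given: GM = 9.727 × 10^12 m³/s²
a = 5.705 × 10^11 m
r = 7.075 × 10^11 m
GM = 9.727 × 10^12 m³/s²
2/r − 1/a = 2.82686 × 10^-12 − 1.75285 × 10^-12 = 1.07401 × 10^-12 m⁻¹
v² = GM (2/r − 1/a) = 10.4469 m²/s²
v = 3.23216 m/s ≈ 3.232 m/s

Final answer: 3.232 m/s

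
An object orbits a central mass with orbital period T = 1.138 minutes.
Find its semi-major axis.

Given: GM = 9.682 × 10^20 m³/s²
T = 1.138 minutes = 68.28 s
GM = 9.682 × 10^20 m³/s²
Kepler's third law: a³ = GM T² / (4π²)
T² = 4662.16 s²
a³ = (9.682 × 10^20) × 4662.16 / (4π²) = 1.14338 × 10^23 m³
a = (a³)^(1/3) = 4.8536 × 10^7 m ≈ 48.54 Mm

Final answer: 48.54 Mm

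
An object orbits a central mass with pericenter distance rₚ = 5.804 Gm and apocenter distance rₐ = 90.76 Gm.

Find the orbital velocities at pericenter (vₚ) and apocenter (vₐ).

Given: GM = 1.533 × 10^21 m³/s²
rₚ = 5.804 Gm = 5.804 × 10^9 m
rₐ = 90.76 Gm = 9.076 × 10^10 m
GM = 1.533 × 10^21 m³/s²
a = (rₚ + rₐ)/2 = 4.8282 × 10^10 m
Vis-viva: v² = GM (2/r − 1/a)
vₚ² = 1.533 × 10^21 × (3.4459 × 10^-10 − 2.07117 × 10^-11) = 4.96505 × 10^11 m²/s²
vₚ = 704631 m/s ≈ 704.6 km/s
vₐ² = 1.533 × 10^21 × (2.20361 × 10^-11 − 2.07117 × 10^-11) = 2.03044 × 10^9 m²/s²
vₐ = 45060.4 m/s ≈ 45.06 km/s

Final answer: vₚ = 704.6 km/s, vₐ = 45.06 km/s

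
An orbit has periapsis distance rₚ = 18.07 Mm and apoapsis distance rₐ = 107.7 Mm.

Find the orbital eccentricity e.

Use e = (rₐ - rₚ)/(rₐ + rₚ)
rₚ = 18.07 Mm = 1.807 × 10^7 m
rₐ = 107.7 Mm = 1.077 × 10^8 m
rₐ − rₚ = 8.963 × 10^7 m
rₐ + rₚ = 1.2577 × 10^8 m
e = (rₐ − rₚ)/(rₐ + rₚ) = 0.71265

Final answer: e = 0.7127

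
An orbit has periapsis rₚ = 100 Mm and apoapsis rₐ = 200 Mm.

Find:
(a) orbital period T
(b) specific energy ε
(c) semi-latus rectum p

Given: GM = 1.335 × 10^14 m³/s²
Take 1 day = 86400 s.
rₚ = 100 Mm = 1 × 10^8 m
rₐ = 200 Mm = 2 × 10^8 m
GM = 1.335 × 10^14 m³/s²
a = (rₚ + rₐ)/2 = 1.5 × 10^8 m
e = (rₐ − rₚ)/(rₐ + rₚ) = (1 × 10^8) / (3 × 10^8) = 0.333333
(a) a³ = 3.375 × 10^24 m³;  T = 2π √(a³/GM) = 2π × 159000 s = 999024 s ≈ 11.56 days
(b) 2a = 3 × 10^8 m;  ε = −GM/(2a) = -445000 J/kg ≈ -445 kJ/kg
(c) 1 − e² = 0.888889;  p = a(1 − e²) = 1.5 × 10^8 × 0.888889 = 1.33333 × 10^8 m ≈ 133.3 Mm

Final answer:
(a) orbital period T = 11.56 days
(b) specific energy ε = -445 kJ/kg
(c) semi-latus rectum p = 133.3 Mm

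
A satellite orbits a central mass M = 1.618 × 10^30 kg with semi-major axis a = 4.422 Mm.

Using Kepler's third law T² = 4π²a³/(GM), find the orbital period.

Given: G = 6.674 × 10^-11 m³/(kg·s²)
M = 1.618 × 10^30 kg
GM = G × M = 6.674 × 10^-11 × 1.618 × 10^30 = 1.07985 × 10^20 m³/s²
a = 4.422 Mm = 4.422 × 10^6 m
a³ = 8.64682 × 10^19 m³
T = 2π √(a³/GM) = 2π √((8.64682 × 10^19) / (1.07985 × 10^20)) = 2π × 0.894841 s
T = 5.62245 s ≈ 5.622 seconds

Final answer: 5.622 seconds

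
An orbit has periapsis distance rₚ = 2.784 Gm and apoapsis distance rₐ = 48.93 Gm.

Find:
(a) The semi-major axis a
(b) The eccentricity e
rₚ = 2.784 Gm = 2.784 × 10^9 m
rₐ = 48.93 Gm = 4.893 × 10^10 m
(a) a = (rₚ + rₐ)/2 = 2.5857 × 10^10 m ≈ 25.86 Gm
(b) e = (rₐ − rₚ)/(rₐ + rₚ) = (4.6146 × 10^10) / (5.1714 × 10^10) = 0.892331

Final answer:
(a) a = 25.86 Gm
(b) e = 0.8923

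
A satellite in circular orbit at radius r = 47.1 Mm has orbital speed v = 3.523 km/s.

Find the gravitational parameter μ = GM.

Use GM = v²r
r = 47.1 Mm = 4.71 × 10^7 m
v = 3.523 km/s = 3523 m/s
v² = 1.24115 × 10^7 m²/s²
GM = v²r = 1.24115 × 10^7 × 4.71 × 10^7 = 5.84583 × 10^14 m³/s²
GM ≈ 5.846 × 10^14 m³/s²

Final answer: GM = 5.846 × 10^14 m³/s²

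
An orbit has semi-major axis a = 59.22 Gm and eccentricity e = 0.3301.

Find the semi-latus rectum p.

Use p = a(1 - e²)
a = 59.22 Gm = 5.922 × 10^10 m
e = 0.3301,  e² = 0.108966,  1 − e² = 0.891034
p = a(1 − e²) = 5.922 × 10^10 m × 0.891034 = 5.2767 × 10^10 m ≈ 52.77 Gm

Final answer: p = 52.77 Gm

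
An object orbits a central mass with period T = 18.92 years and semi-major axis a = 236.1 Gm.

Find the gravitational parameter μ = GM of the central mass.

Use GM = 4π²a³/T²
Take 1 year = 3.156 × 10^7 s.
T = 18.92 years = 5.97115 × 10^8 s
a = 236.1 Gm = 2.361 × 10^11 m
a³ = 1.3161 × 10^34 m³
T² = 3.56547 × 10^17 s²
GM = 4π² × (1.3161 × 10^34) / (3.56547 × 10^17) = 1.45724 × 10^18 m³/s²
GM ≈ 1.457 × 10^18 m³/s²

Final answer: GM = 1.457 × 10^18 m³/s²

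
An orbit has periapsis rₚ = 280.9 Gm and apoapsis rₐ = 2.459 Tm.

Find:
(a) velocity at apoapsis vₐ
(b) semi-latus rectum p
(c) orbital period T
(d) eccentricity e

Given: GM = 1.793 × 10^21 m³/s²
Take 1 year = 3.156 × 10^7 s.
rₚ = 280.9 Gm = 2.809 × 10^11 m
rₐ = 2.459 Tm = 2.459 × 10^12 m
GM = 1.793 × 10^21 m³/s²
a = (rₚ + rₐ)/2 = 1.36995 × 10^12 m
e = (rₐ − rₚ)/(rₐ + rₚ) = (2.1781 × 10^12) / (2.7399 × 10^12) = 0.794956
(a) vₐ² = GM (2/rₐ − 1/a) = 1.793 × 10^21 × (8.13339 × 10^-13 − 7.29954 × 10^-13) = 1.49509 × 10^8 m²/s²;  vₐ = 12227.4 m/s ≈ 12.23 km/s
(b) 1 − e² = 0.368045;  p = a(1 − e²) = 1.36995 × 10^12 × 0.368045 = 5.04203 × 10^11 m ≈ 504.2 Gm
(c) a³ = 2.57107 × 10^36 m³;  T = 2π √(a³/GM) = 2π × 3.78675 × 10^7 s = 2.37929 × 10^8 s ≈ 7.539 years
(d) e = 0.794956 ≈ 0.795

Final answer:
(a) velocity at apoapsis vₐ = 12.23 km/s
(b) semi-latus rectum p = 504.2 Gm
(c) orbital period T = 7.539 years
(d) eccentricity e = 0.795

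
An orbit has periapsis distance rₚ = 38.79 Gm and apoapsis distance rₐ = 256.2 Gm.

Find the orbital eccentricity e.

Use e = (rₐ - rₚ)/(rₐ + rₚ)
rₚ = 38.79 Gm = 3.879 × 10^10 m
rₐ = 256.2 Gm = 2.562 × 10^11 m
rₐ − rₚ = 2.1741 × 10^11 m
rₐ + rₚ = 2.9499 × 10^11 m
e = (rₐ − rₚ)/(rₐ + rₚ) = 0.737008

Final answer: e = 0.737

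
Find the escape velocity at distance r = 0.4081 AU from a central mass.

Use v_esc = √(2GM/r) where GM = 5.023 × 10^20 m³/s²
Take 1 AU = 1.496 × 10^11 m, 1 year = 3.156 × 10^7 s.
r = 0.4081 AU = 6.10518 × 10^10 m
GM = 5.023 × 10^20 m³/s²
2GM/r = 2 × (5.023 × 10^20) / (6.10518 × 10^10) = 1.64549 × 10^10 m²/s²
v_esc = √(2GM/r) = 128277 m/s ≈ 27.06 AU/year

Final answer: 27.06 AU/year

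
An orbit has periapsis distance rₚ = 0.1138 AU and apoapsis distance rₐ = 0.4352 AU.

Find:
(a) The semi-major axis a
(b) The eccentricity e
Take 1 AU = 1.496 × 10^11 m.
rₚ = 0.1138 AU = 1.70245 × 10^10 m
rₐ = 0.4352 AU = 6.51059 × 10^10 m
(a) a = (rₚ + rₐ)/2 = 4.10652 × 10^10 m ≈ 0.2745 AU
(b) e = (rₐ − rₚ)/(rₐ + rₚ) = (4.80814 × 10^10) / (8.21304 × 10^10) = 0.585428

Final answer:
(a) a = 0.2745 AU
(b) e = 0.5854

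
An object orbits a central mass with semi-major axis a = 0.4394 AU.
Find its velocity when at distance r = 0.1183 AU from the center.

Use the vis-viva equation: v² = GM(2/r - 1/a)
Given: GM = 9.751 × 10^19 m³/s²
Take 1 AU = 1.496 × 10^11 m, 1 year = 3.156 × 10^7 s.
a = 0.4394 AU = 6.57342 × 10^10 m
r = 0.1183 AU = 1.76977 × 10^10 m
GM = 9.751 × 10^19 m³/s²
2/r − 1/a = 1.13009 × 10^-10 − 1.52128 × 10^-11 = 9.77964 × 10^-11 m⁻¹
v² = GM (2/r − 1/a) = 9.53613 × 10^9 m²/s²
v = 97653.1 m/s ≈ 20.6 AU/year

Final answer: 20.6 AU/year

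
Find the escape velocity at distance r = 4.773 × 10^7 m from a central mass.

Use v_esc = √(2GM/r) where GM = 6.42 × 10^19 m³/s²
r = 4.773 × 10^7 m
GM = 6.42 × 10^19 m³/s²
2GM/r = 2 × (6.42 × 10^19) / (4.773 × 10^7) = 2.69013 × 10^12 m²/s²
v_esc = √(2GM/r) = 1.64016 × 10^6 m/s ≈ 1640 km/s

Final answer: 1640 km/s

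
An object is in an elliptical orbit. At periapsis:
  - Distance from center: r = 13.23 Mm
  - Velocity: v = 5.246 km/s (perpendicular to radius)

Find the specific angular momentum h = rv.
r = 13.23 Mm = 1.323 × 10^7 m
v = 5.246 km/s = 5246 m/s
h = rv = 1.323 × 10^7 × 5246 = 6.94046 × 10^10 m²/s ≈ 6.94 × 10^10 m²/s

Final answer: h = 6.94 × 10^10 m²/s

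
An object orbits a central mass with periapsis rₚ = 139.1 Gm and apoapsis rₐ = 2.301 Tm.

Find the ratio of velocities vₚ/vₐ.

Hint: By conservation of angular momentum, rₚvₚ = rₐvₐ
rₚ = 139.1 Gm = 1.391 × 10^11 m
rₐ = 2.301 Tm = 2.301 × 10^12 m
rₚvₚ = rₐvₐ  ⇒  vₚ/vₐ = rₐ/rₚ
vₚ/vₐ = (2.301 × 10^12) / (1.391 × 10^11) = 16.5421

Final answer: vₚ/vₐ = 16.54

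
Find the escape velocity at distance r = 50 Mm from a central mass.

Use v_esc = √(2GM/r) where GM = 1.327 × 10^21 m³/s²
r = 50 Mm = 5 × 10^7 m
GM = 1.327 × 10^21 m³/s²
2GM/r = 2 × (1.327 × 10^21) / (5 × 10^7) = 5.308 × 10^13 m²/s²
v_esc = √(2GM/r) = 7.2856 × 10^6 m/s ≈ 7286 km/s

Final answer: 7286 km/s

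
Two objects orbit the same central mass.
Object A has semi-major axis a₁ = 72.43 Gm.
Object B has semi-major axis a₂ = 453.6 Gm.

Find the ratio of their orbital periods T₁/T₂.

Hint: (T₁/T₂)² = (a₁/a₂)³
a₁ = 72.43 Gm = 7.243 × 10^10 m
a₂ = 453.6 Gm = 4.536 × 10^11 m
a₁/a₂ = 0.159678
T₁/T₂ = (a₁/a₂)^(3/2) = (0.159678)^1.5 = 0.063807

Final answer: T₁/T₂ = 0.06381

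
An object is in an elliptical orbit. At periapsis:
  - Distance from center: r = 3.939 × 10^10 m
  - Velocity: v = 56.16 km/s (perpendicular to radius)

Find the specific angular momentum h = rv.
r = 3.939 × 10^10 m
v = 56.16 km/s = 56160 m/s
h = rv = 3.939 × 10^10 × 56160 = 2.21214 × 10^15 m²/s ≈ 2.212 × 10^15 m²/s

Final answer: h = 2.212 × 10^15 m²/s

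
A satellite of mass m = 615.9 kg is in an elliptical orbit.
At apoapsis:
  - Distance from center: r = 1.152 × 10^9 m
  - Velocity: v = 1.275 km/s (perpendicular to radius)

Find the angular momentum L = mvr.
r = 1.152 × 10^9 m
v = 1.275 km/s = 1275 m/s
vr = 1275 × 1.152 × 10^9 = 1.4688 × 10^12 m²/s
L = m × vr = 615.9 × 1.4688 × 10^12 = 9.04634 × 10^14 kg·m²/s ≈ 9.046 × 10^14 kg·m²/s

Final answer: L = 9.046 × 10^14 kg·m²/s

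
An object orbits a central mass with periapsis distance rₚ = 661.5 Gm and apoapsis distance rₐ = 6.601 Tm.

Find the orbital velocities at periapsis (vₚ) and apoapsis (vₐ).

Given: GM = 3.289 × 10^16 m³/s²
rₚ = 661.5 Gm = 6.615 × 10^11 m
rₐ = 6.601 Tm = 6.601 × 10^12 m
GM = 3.289 × 10^16 m³/s²
a = (rₚ + rₐ)/2 = 3.63125 × 10^12 m
Vis-viva: v² = GM (2/r − 1/a)
vₚ² = 3.289 × 10^16 × (3.02343 × 10^-12 − 2.75387 × 10^-13) = 90383.2 m²/s²
vₚ = 300.638 m/s ≈ 300.6 m/s
vₐ² = 3.289 × 10^16 × (3.02984 × 10^-13 − 2.75387 × 10^-13) = 907.67 m²/s²
vₐ = 30.1276 m/s ≈ 30.13 m/s

Final answer: vₚ = 300.6 m/s, vₐ = 30.13 m/s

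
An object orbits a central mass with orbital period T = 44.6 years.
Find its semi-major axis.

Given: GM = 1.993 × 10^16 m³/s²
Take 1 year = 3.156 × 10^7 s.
T = 44.6 years = 1.40758 × 10^9 s
GM = 1.993 × 10^16 m³/s²
Kepler's third law: a³ = GM T² / (4π²)
T² = 1.98127 × 10^18 s²
a³ = (1.993 × 10^16) × (1.98127 × 10^18) / (4π²) = 1.00021 × 10^33 m³
a = (a³)^(1/3) = 1.00007 × 10^11 m ≈ 100 Gm

Final answer: 100 Gm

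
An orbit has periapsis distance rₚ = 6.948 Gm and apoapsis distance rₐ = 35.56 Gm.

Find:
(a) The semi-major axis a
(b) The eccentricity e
rₚ = 6.948 Gm = 6.948 × 10^9 m
rₐ = 35.56 Gm = 3.556 × 10^10 m
(a) a = (rₚ + rₐ)/2 = 2.1254 × 10^10 m ≈ 21.25 Gm
(b) e = (rₐ − rₚ)/(rₐ + rₚ) = (2.8612 × 10^10) / (4.2508 × 10^10) = 0.673097

Final answer:
(a) a = 21.25 Gm
(b) e = 0.6731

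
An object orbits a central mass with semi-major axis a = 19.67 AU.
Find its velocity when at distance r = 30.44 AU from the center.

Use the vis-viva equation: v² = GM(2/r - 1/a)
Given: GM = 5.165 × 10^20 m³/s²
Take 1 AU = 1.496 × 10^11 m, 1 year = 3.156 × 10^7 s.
a = 19.67 AU = 2.94263 × 10^12 m
r = 30.44 AU = 4.55382 × 10^12 m
GM = 5.165 × 10^20 m³/s²
2/r − 1/a = 4.39191 × 10^-13 − 3.39832 × 10^-13 = 9.93595 × 10^-14 m⁻¹
v² = GM (2/r − 1/a) = 5.13192 × 10^7 m²/s²
v = 7163.74 m/s ≈ 1.511 AU/year

Final answer: 1.511 AU/year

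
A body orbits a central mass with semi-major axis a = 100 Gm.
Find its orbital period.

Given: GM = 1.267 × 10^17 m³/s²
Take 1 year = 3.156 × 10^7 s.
a = 100 Gm = 1 × 10^11 m
GM = 1.267 × 10^17 m³/s²
a³ = 1 × 10^33 m³
T = 2π √(a³/GM) = 2π √((1 × 10^33) / (1.267 × 10^17)) = 2π × 8.88406 × 10^7 s
T = 5.58202 × 10^8 s ≈ 17.69 years

Final answer: 17.69 years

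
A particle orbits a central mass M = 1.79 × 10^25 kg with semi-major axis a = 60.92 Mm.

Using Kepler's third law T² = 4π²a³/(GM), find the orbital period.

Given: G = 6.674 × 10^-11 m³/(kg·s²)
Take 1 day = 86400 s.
M = 1.79 × 10^25 kg
GM = G × M = 6.674 × 10^-11 × 1.79 × 10^25 = 1.19465 × 10^15 m³/s²
a = 60.92 Mm = 6.092 × 10^7 m
a³ = 2.26089 × 10^23 m³
T = 2π √(a³/GM) = 2π √((2.26089 × 10^23) / (1.19465 × 10^15)) = 2π × 13756.9 s
T = 86437.1 s ≈ 1 days

Final answer: 1 days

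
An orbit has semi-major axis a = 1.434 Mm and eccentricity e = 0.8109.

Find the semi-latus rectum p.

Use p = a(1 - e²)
a = 1.434 Mm = 1.434 × 10^6 m
e = 0.8109,  e² = 0.657559,  1 − e² = 0.342441
p = a(1 − e²) = 1.434 × 10^6 m × 0.342441 = 491061 m ≈ 491.1 km

Final answer: p = 491.1 km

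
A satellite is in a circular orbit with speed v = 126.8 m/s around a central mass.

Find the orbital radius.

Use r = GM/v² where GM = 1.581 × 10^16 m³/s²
v = 126.8 m/s
GM = 1.581 × 10^16 m³/s²
v² = 16078.2 m²/s²
r = GM/v² = (1.581 × 10^16) / 16078.2 = 9.83317 × 10^11 m ≈ 9.833 × 10^11 m

Final answer: 9.833 × 10^11 m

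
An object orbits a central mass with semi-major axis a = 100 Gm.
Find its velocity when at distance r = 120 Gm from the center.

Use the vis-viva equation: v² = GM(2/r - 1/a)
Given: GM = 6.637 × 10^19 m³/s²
a = 100 Gm = 1 × 10^11 m
r = 120 Gm = 1.2 × 10^11 m
GM = 6.637 × 10^19 m³/s²
2/r − 1/a = 1.66667 × 10^-11 − 1 × 10^-11 = 6.66667 × 10^-12 m⁻¹
v² = GM (2/r − 1/a) = 4.42467 × 10^8 m²/s²
v = 21034.9 m/s ≈ 21.03 km/s

Final answer: 21.03 km/s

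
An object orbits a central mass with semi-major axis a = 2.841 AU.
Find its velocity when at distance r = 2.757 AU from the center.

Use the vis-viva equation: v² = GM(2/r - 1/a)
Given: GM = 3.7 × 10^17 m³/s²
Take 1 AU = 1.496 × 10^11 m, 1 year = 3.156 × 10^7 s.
a = 2.841 AU = 4.25014 × 10^11 m
r = 2.757 AU = 4.12447 × 10^11 m
GM = 3.7 × 10^17 m³/s²
2/r − 1/a = 4.84911 × 10^-12 − 2.35287 × 10^-12 = 2.49624 × 10^-12 m⁻¹
v² = GM (2/r − 1/a) = 923609 m²/s²
v = 961.046 m/s ≈ 0.2027 AU/year

Final answer: 0.2027 AU/year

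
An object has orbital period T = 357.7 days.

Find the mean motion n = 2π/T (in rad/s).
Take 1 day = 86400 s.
T = 357.7 days = 3.09053 × 10^7 s
n = 2π / (3.09053 × 10^7 s) = 2.03305 × 10^-7 rad/s ≈ 2.033 × 10^-7 rad/s

Final answer: n = 2.033 × 10^-7 rad/s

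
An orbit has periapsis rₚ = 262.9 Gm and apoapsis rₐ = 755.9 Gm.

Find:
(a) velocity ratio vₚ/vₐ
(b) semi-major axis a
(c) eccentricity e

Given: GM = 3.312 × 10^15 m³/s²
rₚ = 262.9 Gm = 2.629 × 10^11 m
rₐ = 755.9 Gm = 7.559 × 10^11 m
GM = 3.312 × 10^15 m³/s²
a = (rₚ + rₐ)/2 = 5.094 × 10^11 m
e = (rₐ − rₚ)/(rₐ + rₚ) = (4.93 × 10^11) / (1.0188 × 10^12) = 0.483903
(a) vₚ/vₐ = rₐ/rₚ (angular momentum) = (7.559 × 10^11) / (2.629 × 10^11) = 2.87524 ≈ 2.875
(b) a = 5.094 × 10^11 m ≈ 509.4 Gm
(c) e = 0.483903 ≈ 0.4839

Final answer:
(a) velocity ratio vₚ/vₐ = 2.875
(b) semi-major axis a = 509.4 Gm
(c) eccentricity e = 0.4839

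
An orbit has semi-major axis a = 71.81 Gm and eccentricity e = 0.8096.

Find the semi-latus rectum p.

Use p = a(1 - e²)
a = 71.81 Gm = 7.181 × 10^10 m
e = 0.8096,  e² = 0.655452,  1 − e² = 0.344548
p = a(1 − e²) = 7.181 × 10^10 m × 0.344548 = 2.4742 × 10^10 m ≈ 24.74 Gm

Final answer: p = 24.74 Gm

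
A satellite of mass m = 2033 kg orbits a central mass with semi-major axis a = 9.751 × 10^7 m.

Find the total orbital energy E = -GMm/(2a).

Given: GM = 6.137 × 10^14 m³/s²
a = 9.751 × 10^7 m
GM = 6.137 × 10^14 m³/s²
2a = 1.9502 × 10^8 m
GMm = 6.137 × 10^14 × 2033 = 1.24765 × 10^18 m³·kg/s²
E = −GMm/(2a) = -6.39756 × 10^9 J ≈ -6.398 GJ

Final answer: -6.398 GJ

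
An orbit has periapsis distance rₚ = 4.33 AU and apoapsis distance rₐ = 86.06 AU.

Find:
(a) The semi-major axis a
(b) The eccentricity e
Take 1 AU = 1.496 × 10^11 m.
rₚ = 4.33 AU = 6.47768 × 10^11 m
rₐ = 86.06 AU = 1.28746 × 10^13 m
(a) a = (rₚ + rₐ)/2 = 6.76117 × 10^12 m ≈ 45.2 AU
(b) e = (rₐ − rₚ)/(rₐ + rₚ) = (1.22268 × 10^13) / (1.35223 × 10^13) = 0.904193

Final answer:
(a) a = 45.2 AU
(b) e = 0.9042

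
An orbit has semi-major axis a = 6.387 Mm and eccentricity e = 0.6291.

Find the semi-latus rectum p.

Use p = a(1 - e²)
a = 6.387 Mm = 6.387 × 10^6 m
e = 0.6291,  e² = 0.395767,  1 − e² = 0.604233
p = a(1 − e²) = 6.387 × 10^6 m × 0.604233 = 3.85924 × 10^6 m ≈ 3.859 Mm

Final answer: p = 3.859 Mm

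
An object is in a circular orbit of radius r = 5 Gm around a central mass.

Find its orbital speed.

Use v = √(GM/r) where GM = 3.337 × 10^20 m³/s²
r = 5 Gm = 5 × 10^9 m
GM = 3.337 × 10^20 m³/s²
GM/r = (3.337 × 10^20) / (5 × 10^9) = 6.674 × 10^10 m²/s²
v = √(GM/r) = 258341 m/s ≈ 258.3 km/s

Final answer: 258.3 km/s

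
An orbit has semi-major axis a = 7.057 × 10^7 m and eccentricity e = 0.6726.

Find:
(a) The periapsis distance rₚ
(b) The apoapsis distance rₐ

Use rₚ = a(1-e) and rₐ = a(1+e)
a = 7.057 × 10^7 m
e = 0.6726:  1 − e = 0.3274,  1 + e = 1.6726
(a) rₚ = a(1 − e) = 7.057 × 10^7 m × 0.3274 = 2.31046 × 10^7 m ≈ 2.31 × 10^7 m
(b) rₐ = a(1 + e) = 7.057 × 10^7 m × 1.6726 = 1.18035 × 10^8 m ≈ 1.18 × 10^8 m

Final answer:
(a) rₚ = 2.31 × 10^7 m
(b) rₐ = 1.18 × 10^8 m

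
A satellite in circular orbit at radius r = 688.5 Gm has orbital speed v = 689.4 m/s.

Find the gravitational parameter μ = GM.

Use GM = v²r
r = 688.5 Gm = 6.885 × 10^11 m
v = 689.4 m/s
v² = 475272 m²/s²
GM = v²r = 475272 × 6.885 × 10^11 = 3.27225 × 10^17 m³/s²
GM ≈ 3.272 × 10^17 m³/s²

Final answer: GM = 3.272 × 10^17 m³/s²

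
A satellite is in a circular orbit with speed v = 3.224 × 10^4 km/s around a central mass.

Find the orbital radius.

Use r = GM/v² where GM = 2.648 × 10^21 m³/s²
v = 3.224 × 10^4 km/s = 3.224 × 10^7 m/s
GM = 2.648 × 10^21 m³/s²
v² = 1.03942 × 10^15 m²/s²
r = GM/v² = (2.648 × 10^21) / (1.03942 × 10^15) = 2.54758 × 10^6 m ≈ 2.548 Mm

Final answer: 2.548 Mm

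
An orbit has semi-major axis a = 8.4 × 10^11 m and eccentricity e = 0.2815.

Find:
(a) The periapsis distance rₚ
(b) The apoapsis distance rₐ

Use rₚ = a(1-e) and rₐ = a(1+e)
a = 8.4 × 10^11 m
e = 0.2815:  1 − e = 0.7185,  1 + e = 1.2815
(a) rₚ = a(1 − e) = 8.4 × 10^11 m × 0.7185 = 6.0354 × 10^11 m ≈ 6.035 × 10^11 m
(b) rₐ = a(1 + e) = 8.4 × 10^11 m × 1.2815 = 1.07646 × 10^12 m ≈ 1.076 × 10^12 m

Final answer:
(a) rₚ = 6.035 × 10^11 m
(b) rₐ = 1.076 × 10^12 m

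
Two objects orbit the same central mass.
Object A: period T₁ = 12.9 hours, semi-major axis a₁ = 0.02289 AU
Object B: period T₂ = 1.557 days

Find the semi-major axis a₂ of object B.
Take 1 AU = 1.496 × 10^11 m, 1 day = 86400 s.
T₁ = 12.9 hours = 46440 s
T₂ = 1.557 days = 134525 s
a₁ = 0.02289 AU = 3.42434 × 10^9 m
Kepler's third law: (T₂/T₁)² = (a₂/a₁)³  ⇒  a₂ = a₁ (T₂/T₁)^(2/3)
T₂/T₁ = 2.89674
(T₂/T₁)^(2/3) = 2.03208
a₂ = 3.42434 × 10^9 m × 2.03208 = 6.95853 × 10^9 m ≈ 0.04651 AU

Final answer: a₂ = 0.04651 AU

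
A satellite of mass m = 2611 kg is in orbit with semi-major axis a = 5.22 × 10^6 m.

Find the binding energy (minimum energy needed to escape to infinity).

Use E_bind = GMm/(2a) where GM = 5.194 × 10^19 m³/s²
a = 5.22 × 10^6 m
GM = 5.194 × 10^19 m³/s²
m = 2611 kg
GMm = 5.194 × 10^19 × 2611 = 1.35615 × 10^23 m³·kg/s²
2a = 1.044 × 10^7 m
E_bind = GMm/(2a) = 1.299 × 10^16 J ≈ 12.99 PJ

Final answer: 12.99 PJ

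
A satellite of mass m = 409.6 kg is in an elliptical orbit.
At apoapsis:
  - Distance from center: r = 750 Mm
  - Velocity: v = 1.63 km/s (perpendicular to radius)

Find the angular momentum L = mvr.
r = 750 Mm = 7.5 × 10^8 m
v = 1.63 km/s = 1630 m/s
vr = 1630 × 7.5 × 10^8 = 1.2225 × 10^12 m²/s
L = m × vr = 409.6 × 1.2225 × 10^12 = 5.00736 × 10^14 kg·m²/s ≈ 5.007 × 10^14 kg·m²/s

Final answer: L = 5.007 × 10^14 kg·m²/s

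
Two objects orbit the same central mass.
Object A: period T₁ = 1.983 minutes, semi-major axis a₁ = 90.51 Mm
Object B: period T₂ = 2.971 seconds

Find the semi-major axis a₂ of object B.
T₁ = 1.983 minutes = 118.98 s
T₂ = 2.971 seconds
a₁ = 90.51 Mm = 9.051 × 10^7 m
Kepler's third law: (T₂/T₁)² = (a₂/a₁)³  ⇒  a₂ = a₁ (T₂/T₁)^(2/3)
T₂/T₁ = 0.0249706
(T₂/T₁)^(2/3) = 0.0854317
a₂ = 9.051 × 10^7 m × 0.0854317 = 7.73242 × 10^6 m ≈ 7.732 Mm

Final answer: a₂ = 7.732 Mm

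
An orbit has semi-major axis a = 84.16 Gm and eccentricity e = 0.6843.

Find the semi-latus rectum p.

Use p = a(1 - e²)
a = 84.16 Gm = 8.416 × 10^10 m
e = 0.6843,  e² = 0.468266,  1 − e² = 0.531734
p = a(1 − e²) = 8.416 × 10^10 m × 0.531734 = 4.47507 × 10^10 m ≈ 44.75 Gm

Final answer: p = 44.75 Gm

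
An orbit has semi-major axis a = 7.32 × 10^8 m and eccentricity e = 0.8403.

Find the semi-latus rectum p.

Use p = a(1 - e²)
a = 7.32 × 10^8 m
e = 0.8403,  e² = 0.706104,  1 − e² = 0.293896
p = a(1 − e²) = 7.32 × 10^8 m × 0.293896 = 2.15132 × 10^8 m ≈ 2.151 × 10^8 m

Final answer: p = 2.151 × 10^8 m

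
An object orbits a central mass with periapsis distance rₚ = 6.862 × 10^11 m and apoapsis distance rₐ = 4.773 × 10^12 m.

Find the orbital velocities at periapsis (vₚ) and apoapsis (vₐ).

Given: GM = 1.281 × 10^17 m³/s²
rₚ = 6.862 × 10^11 m
rₐ = 4.773 × 10^12 m
GM = 1.281 × 10^17 m³/s²
a = (rₚ + rₐ)/2 = 2.7296 × 10^12 m
Vis-viva: v² = GM (2/r − 1/a)
vₚ² = 1.281 × 10^17 × (2.9146 × 10^-12 − 3.66354 × 10^-13) = 326431 m²/s²
vₚ = 571.341 m/s ≈ 571.3 m/s
vₐ² = 1.281 × 10^17 × (4.19024 × 10^-13 − 3.66354 × 10^-13) = 6746.98 m²/s²
vₐ = 82.14 m/s ≈ 82.14 m/s

Final answer: vₚ = 571.3 m/s, vₐ = 82.14 m/s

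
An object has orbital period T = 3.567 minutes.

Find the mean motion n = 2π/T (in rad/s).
T = 3.567 minutes = 214.02 s
n = 2π / 214.02 s = 0.0293579 rad/s ≈ 0.02936 rad/s

Final answer: n = 0.02936 rad/s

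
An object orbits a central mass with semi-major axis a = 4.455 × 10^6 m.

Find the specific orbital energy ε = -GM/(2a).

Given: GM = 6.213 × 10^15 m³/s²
a = 4.455 × 10^6 m
GM = 6.213 × 10^15 m³/s²
2a = 8.91 × 10^6 m
ε = −GM/(2a) = -6.97306 × 10^8 J/kg ≈ -697.3 MJ/kg

Final answer: -697.3 MJ/kg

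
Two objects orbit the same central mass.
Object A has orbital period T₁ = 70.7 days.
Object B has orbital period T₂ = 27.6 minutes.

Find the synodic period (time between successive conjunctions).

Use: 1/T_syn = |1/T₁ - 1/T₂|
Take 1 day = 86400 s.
T₁ = 70.7 days = 6.10848 × 10^6 s
T₂ = 27.6 minutes = 1656 s
1/T₁ = 1.63707 × 10^-7 s⁻¹
1/T₂ = 0.000603865 s⁻¹
|1/T₁ − 1/T₂| = 0.000603701 s⁻¹
T_syn = 1 / |1/T₁ − 1/T₂| = 1656.45 s ≈ 27.61 minutes

Final answer: T_syn = 27.61 minutes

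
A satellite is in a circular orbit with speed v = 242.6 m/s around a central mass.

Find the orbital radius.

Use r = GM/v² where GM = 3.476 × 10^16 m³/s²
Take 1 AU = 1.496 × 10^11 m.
v = 242.6 m/s
GM = 3.476 × 10^16 m³/s²
v² = 58854.8 m²/s²
r = GM/v² = (3.476 × 10^16) / 58854.8 = 5.90606 × 10^11 m ≈ 3.948 AU

Final answer: 3.948 AU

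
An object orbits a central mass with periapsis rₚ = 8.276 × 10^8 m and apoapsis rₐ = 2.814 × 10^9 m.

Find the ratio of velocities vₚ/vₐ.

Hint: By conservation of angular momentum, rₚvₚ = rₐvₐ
rₚ = 8.276 × 10^8 m
rₐ = 2.814 × 10^9 m
rₚvₚ = rₐvₐ  ⇒  vₚ/vₐ = rₐ/rₚ
vₚ/vₐ = (2.814 × 10^9) / (8.276 × 10^8) = 3.40019

Final answer: vₚ/vₐ = 3.4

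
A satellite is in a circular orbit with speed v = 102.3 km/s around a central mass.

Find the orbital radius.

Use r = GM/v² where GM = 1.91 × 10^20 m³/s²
v = 102.3 km/s = 102300 m/s
GM = 1.91 × 10^20 m³/s²
v² = 1.04653 × 10^10 m²/s²
r = GM/v² = (1.91 × 10^20) / (1.04653 × 10^10) = 1.82508 × 10^10 m ≈ 1.825 × 10^10 m

Final answer: 1.825 × 10^10 m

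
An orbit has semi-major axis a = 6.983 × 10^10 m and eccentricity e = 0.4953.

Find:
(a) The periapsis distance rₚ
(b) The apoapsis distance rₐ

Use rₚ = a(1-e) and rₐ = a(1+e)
a = 6.983 × 10^10 m
e = 0.4953:  1 − e = 0.5047,  1 + e = 1.4953
(a) rₚ = a(1 − e) = 6.983 × 10^10 m × 0.5047 = 3.52432 × 10^10 m ≈ 3.524 × 10^10 m
(b) rₐ = a(1 + e) = 6.983 × 10^10 m × 1.4953 = 1.04417 × 10^11 m ≈ 1.044 × 10^11 m

Final answer:
(a) rₚ = 3.524 × 10^10 m
(b) rₐ = 1.044 × 10^11 m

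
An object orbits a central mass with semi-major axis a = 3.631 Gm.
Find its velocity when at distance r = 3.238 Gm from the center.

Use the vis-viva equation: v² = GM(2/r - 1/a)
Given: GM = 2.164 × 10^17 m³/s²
a = 3.631 Gm = 3.631 × 10^9 m
r = 3.238 Gm = 3.238 × 10^9 m
GM = 2.164 × 10^17 m³/s²
2/r − 1/a = 6.17665 × 10^-10 − 2.75406 × 10^-10 = 3.42259 × 10^-10 m⁻¹
v² = GM (2/r − 1/a) = 7.40648 × 10^7 m²/s²
v = 8606.09 m/s ≈ 8.606 km/s

Final answer: 8.606 km/s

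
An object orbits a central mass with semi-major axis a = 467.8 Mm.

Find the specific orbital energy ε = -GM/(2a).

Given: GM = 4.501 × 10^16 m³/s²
a = 467.8 Mm = 4.678 × 10^8 m
GM = 4.501 × 10^16 m³/s²
2a = 9.356 × 10^8 m
ε = −GM/(2a) = -4.81082 × 10^7 J/kg ≈ -48.11 MJ/kg

Final answer: -48.11 MJ/kg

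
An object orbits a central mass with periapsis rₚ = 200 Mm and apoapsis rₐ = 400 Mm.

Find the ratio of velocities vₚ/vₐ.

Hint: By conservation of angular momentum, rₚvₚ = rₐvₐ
rₚ = 200 Mm = 2 × 10^8 m
rₐ = 400 Mm = 4 × 10^8 m
rₚvₚ = rₐvₐ  ⇒  vₚ/vₐ = rₐ/rₚ
vₚ/vₐ = (4 × 10^8) / (2 × 10^8) = 2

Final answer: vₚ/vₐ = 2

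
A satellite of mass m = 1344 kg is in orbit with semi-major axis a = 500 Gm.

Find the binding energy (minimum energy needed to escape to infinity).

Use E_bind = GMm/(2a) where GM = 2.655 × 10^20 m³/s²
a = 500 Gm = 5 × 10^11 m
GM = 2.655 × 10^20 m³/s²
m = 1344 kg
GMm = 2.655 × 10^20 × 1344 = 3.56832 × 10^23 m³·kg/s²
2a = 1 × 10^12 m
E_bind = GMm/(2a) = 3.56832 × 10^11 J ≈ 356.8 GJ

Final answer: 356.8 GJ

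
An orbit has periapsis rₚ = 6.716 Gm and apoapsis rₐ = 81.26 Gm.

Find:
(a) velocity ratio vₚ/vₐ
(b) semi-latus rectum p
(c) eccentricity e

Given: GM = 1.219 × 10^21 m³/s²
rₚ = 6.716 Gm = 6.716 × 10^9 m
rₐ = 81.26 Gm = 8.126 × 10^10 m
GM = 1.219 × 10^21 m³/s²
a = (rₚ + rₐ)/2 = 4.3988 × 10^10 m
e = (rₐ − rₚ)/(rₐ + rₚ) = (7.4544 × 10^10) / (8.7976 × 10^10) = 0.847322
(a) vₚ/vₐ = rₐ/rₚ (angular momentum) = (8.126 × 10^10) / (6.716 × 10^9) = 12.0995 ≈ 12.1
(b) 1 − e² = 0.282045;  p = a(1 − e²) = 4.3988 × 10^10 × 0.282045 = 1.24066 × 10^10 m ≈ 12.41 Gm
(c) e = 0.847322 ≈ 0.8473

Final answer:
(a) velocity ratio vₚ/vₐ = 12.1
(b) semi-latus rectum p = 12.41 Gm
(c) eccentricity e = 0.8473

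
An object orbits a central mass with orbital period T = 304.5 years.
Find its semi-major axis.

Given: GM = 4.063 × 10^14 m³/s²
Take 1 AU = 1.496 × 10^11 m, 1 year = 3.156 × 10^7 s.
T = 304.5 years = 9.61002 × 10^9 s
GM = 4.063 × 10^14 m³/s²
Kepler's third law: a³ = GM T² / (4π²)
T² = 9.23525 × 10^19 s²
a³ = (4.063 × 10^14) × (9.23525 × 10^19) / (4π²) = 9.50464 × 10^32 m³
a = (a³)^(1/3) = 9.83208 × 10^10 m ≈ 0.6572 AU

Final answer: 0.6572 AU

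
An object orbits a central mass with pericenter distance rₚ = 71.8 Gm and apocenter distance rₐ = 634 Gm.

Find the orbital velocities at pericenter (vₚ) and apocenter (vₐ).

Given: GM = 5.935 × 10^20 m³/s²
rₚ = 71.8 Gm = 7.18 × 10^10 m
rₐ = 634 Gm = 6.34 × 10^11 m
GM = 5.935 × 10^20 m³/s²
a = (rₚ + rₐ)/2 = 3.529 × 10^11 m
Vis-viva: v² = GM (2/r − 1/a)
vₚ² = 5.935 × 10^20 × (2.78552 × 10^-11 − 2.83366 × 10^-12) = 1.48503 × 10^10 m²/s²
vₚ = 121862 m/s ≈ 121.9 km/s
vₐ² = 5.935 × 10^20 × (3.15457 × 10^-12 − 2.83366 × 10^-12) = 1.9046 × 10^8 m²/s²
vₐ = 13800.7 m/s ≈ 13.8 km/s

Final answer: vₚ = 121.9 km/s, vₐ = 13.8 km/s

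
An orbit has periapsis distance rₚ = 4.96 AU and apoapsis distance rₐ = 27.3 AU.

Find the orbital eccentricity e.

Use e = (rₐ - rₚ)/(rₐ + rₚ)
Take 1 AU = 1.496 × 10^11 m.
rₚ = 4.96 AU = 7.42016 × 10^11 m
rₐ = 27.3 AU = 4.08408 × 10^12 m
rₐ − rₚ = 3.34206 × 10^12 m
rₐ + rₚ = 4.8261 × 10^12 m
e = (rₐ − rₚ)/(rₐ + rₚ) = 0.692498

Final answer: e = 0.6925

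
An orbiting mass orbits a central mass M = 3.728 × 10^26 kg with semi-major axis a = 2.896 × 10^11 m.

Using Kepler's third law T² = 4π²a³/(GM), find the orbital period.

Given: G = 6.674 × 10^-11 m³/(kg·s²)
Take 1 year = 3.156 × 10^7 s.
M = 3.728 × 10^26 kg
GM = G × M = 6.674 × 10^-11 × 3.728 × 10^26 = 2.48807 × 10^16 m³/s²
a = 2.896 × 10^11 m
a³ = 2.42882 × 10^34 m³
T = 2π √(a³/GM) = 2π √((2.42882 × 10^34) / (2.48807 × 10^16)) = 2π × 9.88022 × 10^8 s
T = 6.20793 × 10^9 s ≈ 196.7 years

Final answer: 196.7 years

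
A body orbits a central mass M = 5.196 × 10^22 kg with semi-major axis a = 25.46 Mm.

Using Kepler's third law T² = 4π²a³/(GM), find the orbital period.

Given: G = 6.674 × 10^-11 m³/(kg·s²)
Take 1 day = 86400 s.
M = 5.196 × 10^22 kg
GM = G × M = 6.674 × 10^-11 × 5.196 × 10^22 = 3.46781 × 10^12 m³/s²
a = 25.46 Mm = 2.546 × 10^7 m
a³ = 1.65035 × 10^22 m³
T = 2π √(a³/GM) = 2π √((1.65035 × 10^22) / (3.46781 × 10^12)) = 2π × 68985.8 s
T = 433451 s ≈ 5.017 days

Final answer: 5.017 days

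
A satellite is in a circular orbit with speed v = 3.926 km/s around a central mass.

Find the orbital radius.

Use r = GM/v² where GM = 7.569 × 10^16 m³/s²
v = 3.926 km/s = 3926 m/s
GM = 7.569 × 10^16 m³/s²
v² = 1.54135 × 10^7 m²/s²
r = GM/v² = (7.569 × 10^16) / (1.54135 × 10^7) = 4.91064 × 10^9 m ≈ 4.911 Gm

Final answer: 4.911 Gm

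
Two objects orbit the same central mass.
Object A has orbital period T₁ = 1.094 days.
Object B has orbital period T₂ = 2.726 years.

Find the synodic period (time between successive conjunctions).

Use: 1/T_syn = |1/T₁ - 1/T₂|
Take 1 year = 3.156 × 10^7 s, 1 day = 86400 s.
T₁ = 1.094 days = 94521.6 s
T₂ = 2.726 years = 8.60326 × 10^7 s
1/T₁ = 1.05796 × 10^-5 s⁻¹
1/T₂ = 1.16235 × 10^-8 s⁻¹
|1/T₁ − 1/T₂| = 1.0568 × 10^-5 s⁻¹
T_syn = 1 / |1/T₁ − 1/T₂| = 94625.6 s ≈ 1.095 days

Final answer: T_syn = 1.095 days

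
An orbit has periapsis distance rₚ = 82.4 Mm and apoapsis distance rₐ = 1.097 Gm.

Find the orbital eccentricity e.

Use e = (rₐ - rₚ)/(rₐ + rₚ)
rₚ = 82.4 Mm = 8.24 × 10^7 m
rₐ = 1.097 Gm = 1.097 × 10^9 m
rₐ − rₚ = 1.0146 × 10^9 m
rₐ + rₚ = 1.1794 × 10^9 m
e = (rₐ − rₚ)/(rₐ + rₚ) = 0.860268

Final answer: e = 0.8603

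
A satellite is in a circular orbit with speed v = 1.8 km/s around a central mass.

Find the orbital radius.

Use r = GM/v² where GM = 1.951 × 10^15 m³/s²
v = 1.8 km/s = 1800 m/s
GM = 1.951 × 10^15 m³/s²
v² = 3.24 × 10^6 m²/s²
r = GM/v² = (1.951 × 10^15) / (3.24 × 10^6) = 6.0216 × 10^8 m ≈ 602.2 Mm

Final answer: 602.2 Mm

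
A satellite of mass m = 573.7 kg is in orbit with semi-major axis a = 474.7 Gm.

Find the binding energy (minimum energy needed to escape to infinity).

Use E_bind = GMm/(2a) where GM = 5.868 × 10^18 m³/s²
a = 474.7 Gm = 4.747 × 10^11 m
GM = 5.868 × 10^18 m³/s²
m = 573.7 kg
GMm = 5.868 × 10^18 × 573.7 = 3.36647 × 10^21 m³·kg/s²
2a = 9.494 × 10^11 m
E_bind = GMm/(2a) = 3.54589 × 10^9 J ≈ 3.546 GJ

Final answer: 3.546 GJ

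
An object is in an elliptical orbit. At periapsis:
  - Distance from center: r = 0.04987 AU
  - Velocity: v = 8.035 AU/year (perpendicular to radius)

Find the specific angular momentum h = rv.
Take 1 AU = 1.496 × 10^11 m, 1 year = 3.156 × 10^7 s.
r = 0.04987 AU = 7.46055 × 10^9 m
v = 8.035 AU/year = 38087.3 m/s
h = rv = 7.46055 × 10^9 × 38087.3 = 2.84152 × 10^14 m²/s ≈ 2.842 × 10^14 m²/s

Final answer: h = 2.842 × 10^14 m²/s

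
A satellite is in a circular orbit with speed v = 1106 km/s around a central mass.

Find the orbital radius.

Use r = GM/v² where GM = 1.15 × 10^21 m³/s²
v = 1106 km/s = 1.106 × 10^6 m/s
GM = 1.15 × 10^21 m³/s²
v² = 1.22324 × 10^12 m²/s²
r = GM/v² = (1.15 × 10^21) / (1.22324 × 10^12) = 9.40129 × 10^8 m ≈ 9.401 × 10^8 m

Final answer: 9.401 × 10^8 m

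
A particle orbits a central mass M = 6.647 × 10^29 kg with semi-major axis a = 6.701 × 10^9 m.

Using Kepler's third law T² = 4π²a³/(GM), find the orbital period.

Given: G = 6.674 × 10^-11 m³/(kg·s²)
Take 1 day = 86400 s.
M = 6.647 × 10^29 kg
GM = G × M = 6.674 × 10^-11 × 6.647 × 10^29 = 4.43621 × 10^19 m³/s²
a = 6.701 × 10^9 m
a³ = 3.00898 × 10^29 m³
T = 2π √(a³/GM) = 2π √((3.00898 × 10^29) / (4.43621 × 10^19)) = 2π × 82357.6 s
T = 517468 s ≈ 5.989 days

Final answer: 5.989 days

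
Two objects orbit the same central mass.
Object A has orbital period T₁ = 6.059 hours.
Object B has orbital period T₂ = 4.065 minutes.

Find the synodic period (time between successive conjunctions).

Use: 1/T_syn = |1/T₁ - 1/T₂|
T₁ = 6.059 hours = 21812.4 s
T₂ = 4.065 minutes = 243.9 s
1/T₁ = 4.58455 × 10^-5 s⁻¹
1/T₂ = 0.00410004 s⁻¹
|1/T₁ − 1/T₂| = 0.0040542 s⁻¹
T_syn = 1 / |1/T₁ − 1/T₂| = 246.658 s ≈ 4.111 minutes

Final answer: T_syn = 4.111 minutes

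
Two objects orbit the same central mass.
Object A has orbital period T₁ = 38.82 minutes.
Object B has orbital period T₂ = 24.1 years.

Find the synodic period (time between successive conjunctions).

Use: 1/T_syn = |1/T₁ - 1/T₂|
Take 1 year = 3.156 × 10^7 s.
T₁ = 38.82 minutes = 2329.2 s
T₂ = 24.1 years = 7.60596 × 10^8 s
1/T₁ = 0.000429332 s⁻¹
1/T₂ = 1.31476 × 10^-9 s⁻¹
|1/T₁ − 1/T₂| = 0.000429331 s⁻¹
T_syn = 1 / |1/T₁ − 1/T₂| = 2329.21 s ≈ 38.82 minutes

Final answer: T_syn = 38.82 minutes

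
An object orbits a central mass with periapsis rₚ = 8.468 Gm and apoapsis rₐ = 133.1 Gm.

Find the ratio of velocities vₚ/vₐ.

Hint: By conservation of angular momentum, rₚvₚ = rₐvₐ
rₚ = 8.468 Gm = 8.468 × 10^9 m
rₐ = 133.1 Gm = 1.331 × 10^11 m
rₚvₚ = rₐvₐ  ⇒  vₚ/vₐ = rₐ/rₚ
vₚ/vₐ = (1.331 × 10^11) / (8.468 × 10^9) = 15.718

Final answer: vₚ/vₐ = 15.72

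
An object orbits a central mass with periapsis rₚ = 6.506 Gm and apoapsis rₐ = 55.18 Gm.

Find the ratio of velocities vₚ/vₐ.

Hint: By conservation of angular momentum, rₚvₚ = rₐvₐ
rₚ = 6.506 Gm = 6.506 × 10^9 m
rₐ = 55.18 Gm = 5.518 × 10^10 m
rₚvₚ = rₐvₐ  ⇒  vₚ/vₐ = rₐ/rₚ
vₚ/vₐ = (5.518 × 10^10) / (6.506 × 10^9) = 8.4814

Final answer: vₚ/vₐ = 8.481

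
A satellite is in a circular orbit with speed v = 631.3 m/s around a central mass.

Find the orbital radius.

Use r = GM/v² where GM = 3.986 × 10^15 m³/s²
v = 631.3 m/s
GM = 3.986 × 10^15 m³/s²
v² = 398540 m²/s²
r = GM/v² = (3.986 × 10^15) / 398540 = 1.00015 × 10^10 m ≈ 10 Gm

Final answer: 10 Gm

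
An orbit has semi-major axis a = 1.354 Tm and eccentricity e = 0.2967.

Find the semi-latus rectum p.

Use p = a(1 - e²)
a = 1.354 Tm = 1.354 × 10^12 m
e = 0.2967,  e² = 0.0880309,  1 − e² = 0.911969
p = a(1 − e²) = 1.354 × 10^12 m × 0.911969 = 1.23481 × 10^12 m ≈ 1.235 Tm

Final answer: p = 1.235 Tm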